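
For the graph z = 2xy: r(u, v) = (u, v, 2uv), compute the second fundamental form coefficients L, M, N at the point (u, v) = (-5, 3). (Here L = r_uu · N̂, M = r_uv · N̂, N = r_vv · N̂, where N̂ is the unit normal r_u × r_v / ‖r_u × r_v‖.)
L = 0;  M = 2*sqrt(137)/137;  N = 0

Compute the unit normal N̂(u, v) = (-2*v/sqrt(4*u^2 + 4*v^2 + 1), -2*u/sqrt(4*u^2 + 4*v^2 + 1), 1/sqrt(4*u^2 + 4*v^2 + 1)), and the second partials r_uu, r_uv, r_vv. Take dot products:
  L(u, v) = r_uu · N̂ = 0,
  M(u, v) = r_uv · N̂ = 2/sqrt(4*u^2 + 4*v^2 + 1),
  N(u, v) = r_vv · N̂ = 0.
Evaluating at (u, v) = (-5, 3):
  L = 0, M = 2*sqrt(137)/137, N = 0.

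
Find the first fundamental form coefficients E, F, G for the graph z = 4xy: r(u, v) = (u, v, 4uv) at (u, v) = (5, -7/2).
E = 197;  F = -280;  G = 401

Partials: r_u = (1, 0, 4*v), r_v = (0, 1, 4*u). As functions of (u, v):
  E = r_u · r_u = 16*v^2 + 1,
  F = r_u · r_v = 16*u*v,
  G = r_v · r_v = 16*u^2 + 1.
Evaluating at (u, v) = (5, -7/2): E = 197, F = -280, G = 401.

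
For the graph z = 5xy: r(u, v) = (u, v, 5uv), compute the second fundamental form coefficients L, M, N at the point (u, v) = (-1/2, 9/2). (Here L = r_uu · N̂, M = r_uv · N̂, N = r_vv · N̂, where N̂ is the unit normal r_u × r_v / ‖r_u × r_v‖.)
L = 0;  M = 5*sqrt(2054)/1027;  N = 0

Compute the unit normal N̂(u, v) = (-5*v/sqrt(25*u^2 + 25*v^2 + 1), -5*u/sqrt(25*u^2 + 25*v^2 + 1), 1/sqrt(25*u^2 + 25*v^2 + 1)), and the second partials r_uu, r_uv, r_vv. Take dot products:
  L(u, v) = r_uu · N̂ = 0,
  M(u, v) = r_uv · N̂ = 5/sqrt(25*u^2 + 25*v^2 + 1),
  N(u, v) = r_vv · N̂ = 0.
Evaluating at (u, v) = (-1/2, 9/2):
  L = 0, M = 5*sqrt(2054)/1027, N = 0.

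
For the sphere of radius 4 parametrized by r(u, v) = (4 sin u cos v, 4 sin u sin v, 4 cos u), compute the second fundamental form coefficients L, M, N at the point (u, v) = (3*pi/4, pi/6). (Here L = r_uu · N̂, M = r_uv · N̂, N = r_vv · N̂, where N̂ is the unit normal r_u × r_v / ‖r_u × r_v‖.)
L = -4;  M = 0;  N = -2

Compute the unit normal N̂(u, v) = (sin(u)^2*cos(v)/Abs(sin(u)), sin(u)^2*sin(v)/Abs(sin(u)), sin(2*u)/(2*Abs(sin(u)))), and the second partials r_uu, r_uv, r_vv. Take dot products:
  L(u, v) = r_uu · N̂ = -4*sin(u)/Abs(sin(u)),
  M(u, v) = r_uv · N̂ = 0,
  N(u, v) = r_vv · N̂ = -4*sin(u)^3/Abs(sin(u)).
Evaluating at (u, v) = (3*pi/4, pi/6):
  L = -4, M = 0, N = -2.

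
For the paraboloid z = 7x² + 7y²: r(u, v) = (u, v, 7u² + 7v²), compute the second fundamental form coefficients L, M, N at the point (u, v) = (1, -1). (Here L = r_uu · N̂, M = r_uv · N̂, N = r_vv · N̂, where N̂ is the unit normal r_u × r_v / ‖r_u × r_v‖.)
L = 14*sqrt(393)/393;  M = 0;  N = 14*sqrt(393)/393

Compute the unit normal N̂(u, v) = (-14*u/sqrt(196*u^2 + 196*v^2 + 1), -14*v/sqrt(196*u^2 + 196*v^2 + 1), 1/sqrt(196*u^2 + 196*v^2 + 1)), and the second partials r_uu, r_uv, r_vv. Take dot products:
  L(u, v) = r_uu · N̂ = 14/sqrt(196*u^2 + 196*v^2 + 1),
  M(u, v) = r_uv · N̂ = 0,
  N(u, v) = r_vv · N̂ = 14/sqrt(196*u^2 + 196*v^2 + 1).
Evaluating at (u, v) = (1, -1):
  L = 14*sqrt(393)/393, M = 0, N = 14*sqrt(393)/393.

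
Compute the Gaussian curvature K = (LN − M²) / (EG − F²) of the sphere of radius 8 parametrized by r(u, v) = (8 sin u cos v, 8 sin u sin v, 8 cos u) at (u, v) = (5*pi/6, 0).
K = 1/64

Coefficients of the first fundamental form: E = 64, F = 0, G = 64*sin(u)^2.
Coefficients of the second fundamental form: L = -8*sin(u)/Abs(sin(u)), M = 0, N = -8*sin(u)^3/Abs(sin(u)).
Assemble K = (LN − M²)/(EG − F²) = 1/64. At (u, v) = (5*pi/6, 0): K = 1/64.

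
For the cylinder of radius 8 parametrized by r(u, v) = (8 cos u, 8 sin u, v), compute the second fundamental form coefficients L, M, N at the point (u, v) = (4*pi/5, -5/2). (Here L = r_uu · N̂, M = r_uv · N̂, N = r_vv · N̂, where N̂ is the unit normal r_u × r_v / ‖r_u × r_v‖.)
L = -8;  M = 0;  N = 0

Compute the unit normal N̂(u, v) = (cos(u), sin(u), 0), and the second partials r_uu, r_uv, r_vv. Take dot products:
  L(u, v) = r_uu · N̂ = -8,
  M(u, v) = r_uv · N̂ = 0,
  N(u, v) = r_vv · N̂ = 0.
Evaluating at (u, v) = (4*pi/5, -5/2):
  L = -8, M = 0, N = 0.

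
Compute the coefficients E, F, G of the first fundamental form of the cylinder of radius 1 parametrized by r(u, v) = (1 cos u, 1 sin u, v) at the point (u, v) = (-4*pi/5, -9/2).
E = 1;  F = 0;  G = 1

Partials: r_u = (-sin(u), cos(u), 0), r_v = (0, 0, 1). As functions of (u, v):
  E = r_u · r_u = 1,
  F = r_u · r_v = 0,
  G = r_v · r_v = 1.
Evaluating at (u, v) = (-4*pi/5, -9/2): E = 1, F = 0, G = 1.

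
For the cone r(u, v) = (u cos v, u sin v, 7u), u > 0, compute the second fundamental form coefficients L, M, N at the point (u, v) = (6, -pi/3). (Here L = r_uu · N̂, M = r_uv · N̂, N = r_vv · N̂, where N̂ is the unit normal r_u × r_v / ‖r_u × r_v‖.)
L = 0;  M = 0;  N = 21*sqrt(2)/5

Compute the unit normal N̂(u, v) = (-7*sqrt(2)*u*cos(v)/(10*Abs(u)), -7*sqrt(2)*u*sin(v)/(10*Abs(u)), sqrt(2)*u/(10*Abs(u))), and the second partials r_uu, r_uv, r_vv. Take dot products:
  L(u, v) = r_uu · N̂ = 0,
  M(u, v) = r_uv · N̂ = 0,
  N(u, v) = r_vv · N̂ = 7*sqrt(2)*u^2/(10*Abs(u)).
Evaluating at (u, v) = (6, -pi/3):
  L = 0, M = 0, N = 21*sqrt(2)/5.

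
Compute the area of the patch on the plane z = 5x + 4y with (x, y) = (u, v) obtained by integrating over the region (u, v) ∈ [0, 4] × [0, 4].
Area = 16*sqrt(42)

Area = ∫∫ √(EG − F²) du dv with √(EG − F²) = sqrt(42). Integrating over [0, 4] × [0, 4] gives 16*sqrt(42).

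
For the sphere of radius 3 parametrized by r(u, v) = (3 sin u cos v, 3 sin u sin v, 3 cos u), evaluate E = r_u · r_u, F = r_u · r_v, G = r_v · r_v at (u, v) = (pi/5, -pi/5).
E = 9;  F = 0;  G = 45/8 - 9*sqrt(5)/8

Partials: r_u = (3*cos(u)*cos(v), 3*sin(v)*cos(u), -3*sin(u)), r_v = (-3*sin(u)*sin(v), 3*sin(u)*cos(v), 0). As functions of (u, v):
  E = r_u · r_u = 9,
  F = r_u · r_v = 0,
  G = r_v · r_v = 9*sin(u)^2.
Evaluating at (u, v) = (pi/5, -pi/5): E = 9, F = 0, G = 45/8 - 9*sqrt(5)/8.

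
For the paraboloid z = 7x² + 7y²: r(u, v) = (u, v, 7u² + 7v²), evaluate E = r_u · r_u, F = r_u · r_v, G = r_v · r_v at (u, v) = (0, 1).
E = 1;  F = 0;  G = 197

Partials: r_u = (1, 0, 14*u), r_v = (0, 1, 14*v). As functions of (u, v):
  E = r_u · r_u = 196*u^2 + 1,
  F = r_u · r_v = 196*u*v,
  G = r_v · r_v = 196*v^2 + 1.
Evaluating at (u, v) = (0, 1): E = 1, F = 0, G = 197.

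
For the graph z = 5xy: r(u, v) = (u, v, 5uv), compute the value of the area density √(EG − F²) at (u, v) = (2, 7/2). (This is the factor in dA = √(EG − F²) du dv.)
√(EG − F²)|_{(2, 7/2)} = 3*sqrt(181)/2

E = 25*v^2 + 1, F = 25*u*v, G = 25*u^2 + 1, so EG − F² = 25*u^2 + 25*v^2 + 1. Taking the positive square root: √(EG − F²) = sqrt(25*u^2 + 25*v^2 + 1). At (u, v) = (2, 7/2): 3*sqrt(181)/2.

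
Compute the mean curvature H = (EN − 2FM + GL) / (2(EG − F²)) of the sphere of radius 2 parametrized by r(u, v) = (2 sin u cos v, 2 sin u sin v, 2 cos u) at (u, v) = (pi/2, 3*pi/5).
H = -1/2

With E = 4, F = 0, G = 4*sin(u)^2, L = -2*sin(u)/Abs(sin(u)), M = 0, N = -2*sin(u)^3/Abs(sin(u)), assemble
  H = (EN − 2FM + GL) / (2(EG − F²)) = -sin(u)/(2*Abs(sin(u))).
At (u, v) = (pi/2, 3*pi/5): H = -1/2.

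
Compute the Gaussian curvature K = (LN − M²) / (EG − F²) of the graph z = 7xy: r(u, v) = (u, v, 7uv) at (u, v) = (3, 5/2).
K = -784/8958049

Coefficients of the first fundamental form: E = 49*v^2 + 1, F = 49*u*v, G = 49*u^2 + 1.
Coefficients of the second fundamental form: L = 0, M = 7/sqrt(49*u^2 + 49*v^2 + 1), N = 0.
Assemble K = (LN − M²)/(EG − F²) = -49/(2401*u^4 + 4802*u^2*v^2 + 98*u^2 + 2401*v^4 + 98*v^2 + 1). At (u, v) = (3, 5/2): K = -784/8958049.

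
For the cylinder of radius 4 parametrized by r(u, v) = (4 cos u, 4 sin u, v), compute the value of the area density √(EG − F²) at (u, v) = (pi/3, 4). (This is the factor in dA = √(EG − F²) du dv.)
√(EG − F²)|_{(pi/3, 4)} = 4

E = 16, F = 0, G = 1, so EG − F² = 16. Taking the positive square root: √(EG − F²) = 4. At (u, v) = (pi/3, 4): 4.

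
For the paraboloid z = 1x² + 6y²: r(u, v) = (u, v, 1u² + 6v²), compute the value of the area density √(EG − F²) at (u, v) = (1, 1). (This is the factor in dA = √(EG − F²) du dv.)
√(EG − F²)|_{(1, 1)} = sqrt(149)

E = 4*u^2 + 1, F = 24*u*v, G = 144*v^2 + 1, so EG − F² = 4*u^2 + 144*v^2 + 1. Taking the positive square root: √(EG − F²) = sqrt(4*u^2 + 144*v^2 + 1). At (u, v) = (1, 1): sqrt(149).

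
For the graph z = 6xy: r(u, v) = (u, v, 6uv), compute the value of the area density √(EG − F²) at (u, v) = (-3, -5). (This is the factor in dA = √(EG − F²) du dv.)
√(EG − F²)|_{(-3, -5)} = 35

E = 36*v^2 + 1, F = 36*u*v, G = 36*u^2 + 1, so EG − F² = 36*u^2 + 36*v^2 + 1. Taking the positive square root: √(EG − F²) = sqrt(36*u^2 + 36*v^2 + 1). At (u, v) = (-3, -5): 35.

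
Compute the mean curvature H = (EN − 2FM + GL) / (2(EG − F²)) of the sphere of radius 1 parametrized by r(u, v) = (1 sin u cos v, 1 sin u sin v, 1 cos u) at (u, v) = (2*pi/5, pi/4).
H = -1

With E = 1, F = 0, G = sin(u)^2, L = -sin(u)/Abs(sin(u)), M = 0, N = -sin(u)^3/Abs(sin(u)), assemble
  H = (EN − 2FM + GL) / (2(EG − F²)) = -sin(u)/Abs(sin(u)).
At (u, v) = (2*pi/5, pi/4): H = -1.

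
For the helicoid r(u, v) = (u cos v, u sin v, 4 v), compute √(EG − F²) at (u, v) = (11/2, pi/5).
√(EG − F²)|_{(11/2, pi/5)} = sqrt(185)/2

E = 1, F = 0, G = u^2 + 16; EG − F² = u^2 + 16; √(EG − F²) = sqrt(u^2 + 16). At the given point: sqrt(185)/2.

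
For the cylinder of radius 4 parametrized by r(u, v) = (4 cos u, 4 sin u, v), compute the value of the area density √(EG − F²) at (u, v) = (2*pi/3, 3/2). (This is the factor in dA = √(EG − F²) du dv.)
√(EG − F²)|_{(2*pi/3, 3/2)} = 4

E = 16, F = 0, G = 1, so EG − F² = 16. Taking the positive square root: √(EG − F²) = 4. At (u, v) = (2*pi/3, 3/2): 4.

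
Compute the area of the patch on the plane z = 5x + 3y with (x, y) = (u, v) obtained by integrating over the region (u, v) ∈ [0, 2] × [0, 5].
Area = 10*sqrt(35)

Area = ∫∫ √(EG − F²) du dv with √(EG − F²) = sqrt(35). Integrating over [0, 2] × [0, 5] gives 10*sqrt(35).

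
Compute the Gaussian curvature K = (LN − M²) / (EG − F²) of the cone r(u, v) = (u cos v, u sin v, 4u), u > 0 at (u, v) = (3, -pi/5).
K = 0

Coefficients of the first fundamental form: E = 17, F = 0, G = u^2.
Coefficients of the second fundamental form: L = 0, M = 0, N = 4*sqrt(17)*u^2/(17*Abs(u)).
Assemble K = (LN − M²)/(EG − F²) = 0. At (u, v) = (3, -pi/5): K = 0.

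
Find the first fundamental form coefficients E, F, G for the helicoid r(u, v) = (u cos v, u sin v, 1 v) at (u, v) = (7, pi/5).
E = 1;  F = 0;  G = 50

Partials: r_u = (cos(v), sin(v), 0), r_v = (-u*sin(v), u*cos(v), 1). As functions of (u, v):
  E = r_u · r_u = 1,
  F = r_u · r_v = 0,
  G = r_v · r_v = u^2 + 1.
Evaluating at (u, v) = (7, pi/5): E = 1, F = 0, G = 50.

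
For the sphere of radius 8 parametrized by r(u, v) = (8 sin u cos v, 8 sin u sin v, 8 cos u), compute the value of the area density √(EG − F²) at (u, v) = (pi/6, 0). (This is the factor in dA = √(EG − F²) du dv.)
√(EG − F²)|_{(pi/6, 0)} = 32

E = 64, F = 0, G = 64*sin(u)^2, so EG − F² = 4096*sin(u)^2. Taking the positive square root: √(EG − F²) = 64*Abs(sin(u)). At (u, v) = (pi/6, 0): 32.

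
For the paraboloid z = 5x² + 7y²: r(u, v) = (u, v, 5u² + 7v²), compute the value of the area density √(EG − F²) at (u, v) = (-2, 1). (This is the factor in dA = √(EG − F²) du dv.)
√(EG − F²)|_{(-2, 1)} = sqrt(597)

E = 100*u^2 + 1, F = 140*u*v, G = 196*v^2 + 1, so EG − F² = 100*u^2 + 196*v^2 + 1. Taking the positive square root: √(EG − F²) = sqrt(100*u^2 + 196*v^2 + 1). At (u, v) = (-2, 1): sqrt(597).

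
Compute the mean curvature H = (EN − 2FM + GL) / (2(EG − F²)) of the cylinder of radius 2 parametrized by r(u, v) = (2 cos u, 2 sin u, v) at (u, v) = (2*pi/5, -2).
H = -1/4

With E = 4, F = 0, G = 1, L = -2, M = 0, N = 0, assemble
  H = (EN − 2FM + GL) / (2(EG − F²)) = -1/4.
At (u, v) = (2*pi/5, -2): H = -1/4.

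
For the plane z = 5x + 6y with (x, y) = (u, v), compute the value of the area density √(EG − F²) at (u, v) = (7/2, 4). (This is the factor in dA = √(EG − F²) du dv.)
√(EG − F²)|_{(7/2, 4)} = sqrt(62)

E = 26, F = 30, G = 37, so EG − F² = 62. Taking the positive square root: √(EG − F²) = sqrt(62). At (u, v) = (7/2, 4): sqrt(62).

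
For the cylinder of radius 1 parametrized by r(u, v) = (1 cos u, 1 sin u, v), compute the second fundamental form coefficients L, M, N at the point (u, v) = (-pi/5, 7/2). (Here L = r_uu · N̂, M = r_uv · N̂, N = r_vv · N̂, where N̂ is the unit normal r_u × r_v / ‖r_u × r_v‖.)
L = -1;  M = 0;  N = 0

Compute the unit normal N̂(u, v) = (cos(u), sin(u), 0), and the second partials r_uu, r_uv, r_vv. Take dot products:
  L(u, v) = r_uu · N̂ = -1,
  M(u, v) = r_uv · N̂ = 0,
  N(u, v) = r_vv · N̂ = 0.
Evaluating at (u, v) = (-pi/5, 7/2):
  L = -1, M = 0, N = 0.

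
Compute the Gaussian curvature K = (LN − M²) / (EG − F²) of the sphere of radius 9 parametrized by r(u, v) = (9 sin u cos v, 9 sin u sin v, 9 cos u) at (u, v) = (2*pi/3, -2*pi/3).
K = 1/81

Coefficients of the first fundamental form: E = 81, F = 0, G = 81*sin(u)^2.
Coefficients of the second fundamental form: L = -9*sin(u)/Abs(sin(u)), M = 0, N = -9*sin(u)^3/Abs(sin(u)).
Assemble K = (LN − M²)/(EG − F²) = 1/81. At (u, v) = (2*pi/3, -2*pi/3): K = 1/81.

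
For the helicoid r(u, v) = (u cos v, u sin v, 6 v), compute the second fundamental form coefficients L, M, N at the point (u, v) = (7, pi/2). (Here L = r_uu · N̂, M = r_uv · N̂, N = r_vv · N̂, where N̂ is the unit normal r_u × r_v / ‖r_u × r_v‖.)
L = 0;  M = -6*sqrt(85)/85;  N = 0

Compute the unit normal N̂(u, v) = (6*sin(v)/sqrt(u^2 + 36), -6*cos(v)/sqrt(u^2 + 36), u/sqrt(u^2 + 36)), and the second partials r_uu, r_uv, r_vv. Take dot products:
  L(u, v) = r_uu · N̂ = 0,
  M(u, v) = r_uv · N̂ = -6/sqrt(u^2 + 36),
  N(u, v) = r_vv · N̂ = 0.
Evaluating at (u, v) = (7, pi/2):
  L = 0, M = -6*sqrt(85)/85, N = 0.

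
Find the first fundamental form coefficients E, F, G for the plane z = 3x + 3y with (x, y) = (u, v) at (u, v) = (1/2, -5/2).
E = 10;  F = 9;  G = 10

Partials: r_u = (1, 0, 3), r_v = (0, 1, 3). As functions of (u, v):
  E = r_u · r_u = 10,
  F = r_u · r_v = 9,
  G = r_v · r_v = 10.
Evaluating at (u, v) = (1/2, -5/2): E = 10, F = 9, G = 10.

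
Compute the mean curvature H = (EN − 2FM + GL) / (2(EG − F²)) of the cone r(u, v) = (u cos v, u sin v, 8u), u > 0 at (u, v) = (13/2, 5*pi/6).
H = 8*sqrt(65)/845

With E = 65, F = 0, G = u^2, L = 0, M = 0, N = 8*sqrt(65)*u^2/(65*Abs(u)), assemble
  H = (EN − 2FM + GL) / (2(EG − F²)) = 4*sqrt(65)/(65*Abs(u)).
At (u, v) = (13/2, 5*pi/6): H = 8*sqrt(65)/845.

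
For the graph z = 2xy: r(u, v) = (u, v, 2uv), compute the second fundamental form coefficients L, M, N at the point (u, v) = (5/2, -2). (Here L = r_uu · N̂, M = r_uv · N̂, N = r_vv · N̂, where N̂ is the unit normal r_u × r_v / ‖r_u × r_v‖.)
L = 0;  M = sqrt(42)/21;  N = 0

Compute the unit normal N̂(u, v) = (-2*v/sqrt(4*u^2 + 4*v^2 + 1), -2*u/sqrt(4*u^2 + 4*v^2 + 1), 1/sqrt(4*u^2 + 4*v^2 + 1)), and the second partials r_uu, r_uv, r_vv. Take dot products:
  L(u, v) = r_uu · N̂ = 0,
  M(u, v) = r_uv · N̂ = 2/sqrt(4*u^2 + 4*v^2 + 1),
  N(u, v) = r_vv · N̂ = 0.
Evaluating at (u, v) = (5/2, -2):
  L = 0, M = sqrt(42)/21, N = 0.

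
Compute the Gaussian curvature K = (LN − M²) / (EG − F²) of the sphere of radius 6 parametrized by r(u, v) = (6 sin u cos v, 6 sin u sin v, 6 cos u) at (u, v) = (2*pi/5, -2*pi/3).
K = 1/36

Coefficients of the first fundamental form: E = 36, F = 0, G = 36*sin(u)^2.
Coefficients of the second fundamental form: L = -6*sin(u)/Abs(sin(u)), M = 0, N = -6*sin(u)^3/Abs(sin(u)).
Assemble K = (LN − M²)/(EG − F²) = 1/36. At (u, v) = (2*pi/5, -2*pi/3): K = 1/36.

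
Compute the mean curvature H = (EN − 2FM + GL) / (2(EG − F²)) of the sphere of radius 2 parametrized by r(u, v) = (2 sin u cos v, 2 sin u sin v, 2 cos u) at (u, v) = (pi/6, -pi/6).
H = -1/2

With E = 4, F = 0, G = 4*sin(u)^2, L = -2*sin(u)/Abs(sin(u)), M = 0, N = -2*sin(u)^3/Abs(sin(u)), assemble
  H = (EN − 2FM + GL) / (2(EG − F²)) = -sin(u)/(2*Abs(sin(u))).
At (u, v) = (pi/6, -pi/6): H = -1/2.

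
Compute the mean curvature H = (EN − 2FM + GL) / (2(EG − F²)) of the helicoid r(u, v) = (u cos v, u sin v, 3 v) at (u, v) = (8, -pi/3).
H = 0

With E = 1, F = 0, G = u^2 + 9, L = 0, M = -3/sqrt(u^2 + 9), N = 0, assemble
  H = (EN − 2FM + GL) / (2(EG − F²)) = 0.
At (u, v) = (8, -pi/3): H = 0.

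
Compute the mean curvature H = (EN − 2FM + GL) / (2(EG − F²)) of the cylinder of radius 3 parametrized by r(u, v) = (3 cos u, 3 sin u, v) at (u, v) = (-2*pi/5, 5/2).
H = -1/6

With E = 9, F = 0, G = 1, L = -3, M = 0, N = 0, assemble
  H = (EN − 2FM + GL) / (2(EG − F²)) = -1/6.
At (u, v) = (-2*pi/5, 5/2): H = -1/6.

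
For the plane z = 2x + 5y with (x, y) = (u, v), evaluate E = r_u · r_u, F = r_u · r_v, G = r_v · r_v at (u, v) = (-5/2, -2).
E = 5;  F = 10;  G = 26

Partials: r_u = (1, 0, 2), r_v = (0, 1, 5). As functions of (u, v):
  E = r_u · r_u = 5,
  F = r_u · r_v = 10,
  G = r_v · r_v = 26.
Evaluating at (u, v) = (-5/2, -2): E = 5, F = 10, G = 26.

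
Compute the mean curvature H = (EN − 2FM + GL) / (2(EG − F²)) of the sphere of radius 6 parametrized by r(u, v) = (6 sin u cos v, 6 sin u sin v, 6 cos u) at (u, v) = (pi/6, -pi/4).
H = -1/6

With E = 36, F = 0, G = 36*sin(u)^2, L = -6*sin(u)/Abs(sin(u)), M = 0, N = -6*sin(u)^3/Abs(sin(u)), assemble
  H = (EN − 2FM + GL) / (2(EG − F²)) = -sin(u)/(6*Abs(sin(u))).
At (u, v) = (pi/6, -pi/4): H = -1/6.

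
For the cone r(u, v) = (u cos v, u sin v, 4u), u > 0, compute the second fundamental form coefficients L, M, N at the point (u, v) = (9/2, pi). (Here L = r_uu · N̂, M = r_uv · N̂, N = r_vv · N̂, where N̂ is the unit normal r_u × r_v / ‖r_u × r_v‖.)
L = 0;  M = 0;  N = 18*sqrt(17)/17

Compute the unit normal N̂(u, v) = (-4*sqrt(17)*u*cos(v)/(17*Abs(u)), -4*sqrt(17)*u*sin(v)/(17*Abs(u)), sqrt(17)*u/(17*Abs(u))), and the second partials r_uu, r_uv, r_vv. Take dot products:
  L(u, v) = r_uu · N̂ = 0,
  M(u, v) = r_uv · N̂ = 0,
  N(u, v) = r_vv · N̂ = 4*sqrt(17)*u^2/(17*Abs(u)).
Evaluating at (u, v) = (9/2, pi):
  L = 0, M = 0, N = 18*sqrt(17)/17.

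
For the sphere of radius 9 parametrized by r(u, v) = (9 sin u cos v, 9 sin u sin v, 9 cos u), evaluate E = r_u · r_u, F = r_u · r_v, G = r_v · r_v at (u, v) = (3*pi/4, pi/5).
E = 81;  F = 0;  G = 81/2

Partials: r_u = (9*cos(u)*cos(v), 9*sin(v)*cos(u), -9*sin(u)), r_v = (-9*sin(u)*sin(v), 9*sin(u)*cos(v), 0). As functions of (u, v):
  E = r_u · r_u = 81,
  F = r_u · r_v = 0,
  G = r_v · r_v = 81*sin(u)^2.
Evaluating at (u, v) = (3*pi/4, pi/5): E = 81, F = 0, G = 81/2.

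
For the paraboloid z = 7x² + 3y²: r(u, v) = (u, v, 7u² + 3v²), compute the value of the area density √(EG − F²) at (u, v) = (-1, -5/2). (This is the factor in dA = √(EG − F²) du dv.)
√(EG − F²)|_{(-1, -5/2)} = sqrt(422)

E = 196*u^2 + 1, F = 84*u*v, G = 36*v^2 + 1, so EG − F² = 196*u^2 + 36*v^2 + 1. Taking the positive square root: √(EG − F²) = sqrt(196*u^2 + 36*v^2 + 1). At (u, v) = (-1, -5/2): sqrt(422).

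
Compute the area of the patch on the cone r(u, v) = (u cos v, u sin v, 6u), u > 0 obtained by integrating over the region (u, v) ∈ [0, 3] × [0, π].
Area = 9*sqrt(37)*pi/2

Area = ∫∫ √(EG − F²) du dv with √(EG − F²) = sqrt(37)*Abs(u). Integrating over [0, 3] × [0, π] gives 9*sqrt(37)*pi/2.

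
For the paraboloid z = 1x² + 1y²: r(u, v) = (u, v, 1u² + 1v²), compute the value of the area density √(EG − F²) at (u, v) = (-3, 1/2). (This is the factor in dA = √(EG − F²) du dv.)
√(EG − F²)|_{(-3, 1/2)} = sqrt(38)

E = 4*u^2 + 1, F = 4*u*v, G = 4*v^2 + 1, so EG − F² = 4*u^2 + 4*v^2 + 1. Taking the positive square root: √(EG − F²) = sqrt(4*u^2 + 4*v^2 + 1). At (u, v) = (-3, 1/2): sqrt(38).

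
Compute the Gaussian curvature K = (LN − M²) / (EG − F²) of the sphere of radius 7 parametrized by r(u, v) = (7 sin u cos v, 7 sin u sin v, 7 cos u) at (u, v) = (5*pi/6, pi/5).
K = 1/49

Coefficients of the first fundamental form: E = 49, F = 0, G = 49*sin(u)^2.
Coefficients of the second fundamental form: L = -7*sin(u)/Abs(sin(u)), M = 0, N = -7*sin(u)^3/Abs(sin(u)).
Assemble K = (LN − M²)/(EG − F²) = 1/49. At (u, v) = (5*pi/6, pi/5): K = 1/49.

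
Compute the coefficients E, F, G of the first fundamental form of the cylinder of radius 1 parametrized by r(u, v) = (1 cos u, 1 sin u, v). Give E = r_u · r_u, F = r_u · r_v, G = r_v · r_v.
E = 1;  F = 0;  G = 1

Compute partials: r_u = (-sin(u), cos(u), 0), r_v = (0, 0, 1). Then
  E = r_u · r_u = 1,
  F = r_u · r_v = 0,
  G = r_v · r_v = 1.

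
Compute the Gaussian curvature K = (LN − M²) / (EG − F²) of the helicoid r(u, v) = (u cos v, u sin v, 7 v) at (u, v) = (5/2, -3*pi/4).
K = -784/48841

Coefficients of the first fundamental form: E = 1, F = 0, G = u^2 + 49.
Coefficients of the second fundamental form: L = 0, M = -7/sqrt(u^2 + 49), N = 0.
Assemble K = (LN − M²)/(EG − F²) = -49/(u^2 + 49)^2. At (u, v) = (5/2, -3*pi/4): K = -784/48841.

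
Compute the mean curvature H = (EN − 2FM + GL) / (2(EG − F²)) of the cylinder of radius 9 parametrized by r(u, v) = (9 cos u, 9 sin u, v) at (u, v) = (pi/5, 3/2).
H = -1/18

With E = 81, F = 0, G = 1, L = -9, M = 0, N = 0, assemble
  H = (EN − 2FM + GL) / (2(EG − F²)) = -1/18.
At (u, v) = (pi/5, 3/2): H = -1/18.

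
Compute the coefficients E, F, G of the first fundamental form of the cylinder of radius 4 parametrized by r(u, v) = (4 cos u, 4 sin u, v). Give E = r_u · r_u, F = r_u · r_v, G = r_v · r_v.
E = 16;  F = 0;  G = 1

Compute partials: r_u = (-4*sin(u), 4*cos(u), 0), r_v = (0, 0, 1). Then
  E = r_u · r_u = 16,
  F = r_u · r_v = 0,
  G = r_v · r_v = 1.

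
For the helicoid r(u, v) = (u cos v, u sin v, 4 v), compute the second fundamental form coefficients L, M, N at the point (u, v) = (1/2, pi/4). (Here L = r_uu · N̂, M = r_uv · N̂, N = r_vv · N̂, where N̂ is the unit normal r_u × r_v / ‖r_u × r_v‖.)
L = 0;  M = -8*sqrt(65)/65;  N = 0

Compute the unit normal N̂(u, v) = (4*sin(v)/sqrt(u^2 + 16), -4*cos(v)/sqrt(u^2 + 16), u/sqrt(u^2 + 16)), and the second partials r_uu, r_uv, r_vv. Take dot products:
  L(u, v) = r_uu · N̂ = 0,
  M(u, v) = r_uv · N̂ = -4/sqrt(u^2 + 16),
  N(u, v) = r_vv · N̂ = 0.
Evaluating at (u, v) = (1/2, pi/4):
  L = 0, M = -8*sqrt(65)/65, N = 0.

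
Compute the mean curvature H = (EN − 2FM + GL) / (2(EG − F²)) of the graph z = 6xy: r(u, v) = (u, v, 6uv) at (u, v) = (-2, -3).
H = -1296*sqrt(469)/219961

With E = 36*v^2 + 1, F = 36*u*v, G = 36*u^2 + 1, L = 0, M = 6/sqrt(36*u^2 + 36*v^2 + 1), N = 0, assemble
  H = (EN − 2FM + GL) / (2(EG − F²)) = -216*u*v/(36*u^2 + 36*v^2 + 1)^(3/2).
At (u, v) = (-2, -3): H = -1296*sqrt(469)/219961.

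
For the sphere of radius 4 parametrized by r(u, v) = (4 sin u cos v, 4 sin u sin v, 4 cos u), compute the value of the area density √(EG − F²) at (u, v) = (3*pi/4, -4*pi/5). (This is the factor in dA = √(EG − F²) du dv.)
√(EG − F²)|_{(3*pi/4, -4*pi/5)} = 8*sqrt(2)

E = 16, F = 0, G = 16*sin(u)^2, so EG − F² = 256*sin(u)^2. Taking the positive square root: √(EG − F²) = 16*Abs(sin(u)). At (u, v) = (3*pi/4, -4*pi/5): 8*sqrt(2).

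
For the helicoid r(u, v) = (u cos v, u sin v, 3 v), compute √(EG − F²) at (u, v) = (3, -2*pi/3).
√(EG − F²)|_{(3, -2*pi/3)} = 3*sqrt(2)

E = 1, F = 0, G = u^2 + 9; EG − F² = u^2 + 9; √(EG − F²) = sqrt(u^2 + 9). At the given point: 3*sqrt(2).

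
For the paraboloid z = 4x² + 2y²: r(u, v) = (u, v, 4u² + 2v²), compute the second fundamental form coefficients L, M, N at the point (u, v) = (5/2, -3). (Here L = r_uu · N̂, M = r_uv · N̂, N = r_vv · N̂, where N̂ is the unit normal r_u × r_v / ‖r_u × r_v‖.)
L = 8*sqrt(545)/545;  M = 0;  N = 4*sqrt(545)/545

Compute the unit normal N̂(u, v) = (-8*u/sqrt(64*u^2 + 16*v^2 + 1), -4*v/sqrt(64*u^2 + 16*v^2 + 1), 1/sqrt(64*u^2 + 16*v^2 + 1)), and the second partials r_uu, r_uv, r_vv. Take dot products:
  L(u, v) = r_uu · N̂ = 8/sqrt(64*u^2 + 16*v^2 + 1),
  M(u, v) = r_uv · N̂ = 0,
  N(u, v) = r_vv · N̂ = 4/sqrt(64*u^2 + 16*v^2 + 1).
Evaluating at (u, v) = (5/2, -3):
  L = 8*sqrt(545)/545, M = 0, N = 4*sqrt(545)/545.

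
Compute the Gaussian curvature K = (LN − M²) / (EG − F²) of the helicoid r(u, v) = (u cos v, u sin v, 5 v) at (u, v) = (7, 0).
K = -25/5476

Coefficients of the first fundamental form: E = 1, F = 0, G = u^2 + 25.
Coefficients of the second fundamental form: L = 0, M = -5/sqrt(u^2 + 25), N = 0.
Assemble K = (LN − M²)/(EG − F²) = -25/(u^2 + 25)^2. At (u, v) = (7, 0): K = -25/5476.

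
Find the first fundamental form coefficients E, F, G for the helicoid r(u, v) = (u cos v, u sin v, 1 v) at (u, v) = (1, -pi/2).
E = 1;  F = 0;  G = 2

Partials: r_u = (cos(v), sin(v), 0), r_v = (-u*sin(v), u*cos(v), 1). As functions of (u, v):
  E = r_u · r_u = 1,
  F = r_u · r_v = 0,
  G = r_v · r_v = u^2 + 1.
Evaluating at (u, v) = (1, -pi/2): E = 1, F = 0, G = 2.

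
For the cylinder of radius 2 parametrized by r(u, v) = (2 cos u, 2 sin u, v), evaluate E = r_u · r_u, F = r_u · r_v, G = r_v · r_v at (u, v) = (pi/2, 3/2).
E = 4;  F = 0;  G = 1

Partials: r_u = (-2*sin(u), 2*cos(u), 0), r_v = (0, 0, 1). As functions of (u, v):
  E = r_u · r_u = 4,
  F = r_u · r_v = 0,
  G = r_v · r_v = 1.
Evaluating at (u, v) = (pi/2, 3/2): E = 4, F = 0, G = 1.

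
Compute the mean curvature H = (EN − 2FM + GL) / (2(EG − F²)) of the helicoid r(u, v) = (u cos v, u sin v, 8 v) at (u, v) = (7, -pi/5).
H = 0

With E = 1, F = 0, G = u^2 + 64, L = 0, M = -8/sqrt(u^2 + 64), N = 0, assemble
  H = (EN − 2FM + GL) / (2(EG − F²)) = 0.
At (u, v) = (7, -pi/5): H = 0.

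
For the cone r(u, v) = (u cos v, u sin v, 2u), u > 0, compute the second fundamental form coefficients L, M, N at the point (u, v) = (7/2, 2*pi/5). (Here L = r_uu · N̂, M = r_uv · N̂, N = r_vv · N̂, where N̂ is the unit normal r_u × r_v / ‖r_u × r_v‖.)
L = 0;  M = 0;  N = 7*sqrt(5)/5

Compute the unit normal N̂(u, v) = (-2*sqrt(5)*u*cos(v)/(5*Abs(u)), -2*sqrt(5)*u*sin(v)/(5*Abs(u)), sqrt(5)*u/(5*Abs(u))), and the second partials r_uu, r_uv, r_vv. Take dot products:
  L(u, v) = r_uu · N̂ = 0,
  M(u, v) = r_uv · N̂ = 0,
  N(u, v) = r_vv · N̂ = 2*sqrt(5)*u^2/(5*Abs(u)).
Evaluating at (u, v) = (7/2, 2*pi/5):
  L = 0, M = 0, N = 7*sqrt(5)/5.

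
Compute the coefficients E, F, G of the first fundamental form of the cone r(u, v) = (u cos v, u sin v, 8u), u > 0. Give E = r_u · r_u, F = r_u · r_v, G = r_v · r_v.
E = 65;  F = 0;  G = u^2

Compute partials: r_u = (cos(v), sin(v), 8), r_v = (-u*sin(v), u*cos(v), 0). Then
  E = r_u · r_u = 65,
  F = r_u · r_v = 0,
  G = r_v · r_v = u^2.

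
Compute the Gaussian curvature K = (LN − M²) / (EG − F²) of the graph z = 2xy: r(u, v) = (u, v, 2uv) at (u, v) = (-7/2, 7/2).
K = -4/9801

Coefficients of the first fundamental form: E = 4*v^2 + 1, F = 4*u*v, G = 4*u^2 + 1.
Coefficients of the second fundamental form: L = 0, M = 2/sqrt(4*u^2 + 4*v^2 + 1), N = 0.
Assemble K = (LN − M²)/(EG − F²) = -4/(16*u^4 + 32*u^2*v^2 + 8*u^2 + 16*v^4 + 8*v^2 + 1). At (u, v) = (-7/2, 7/2): K = -4/9801.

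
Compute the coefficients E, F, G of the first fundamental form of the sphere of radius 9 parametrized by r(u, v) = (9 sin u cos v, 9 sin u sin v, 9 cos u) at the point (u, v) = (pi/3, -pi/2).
E = 81;  F = 0;  G = 243/4

Partials: r_u = (9*cos(u)*cos(v), 9*sin(v)*cos(u), -9*sin(u)), r_v = (-9*sin(u)*sin(v), 9*sin(u)*cos(v), 0). As functions of (u, v):
  E = r_u · r_u = 81,
  F = r_u · r_v = 0,
  G = r_v · r_v = 81*sin(u)^2.
Evaluating at (u, v) = (pi/3, -pi/2): E = 81, F = 0, G = 243/4.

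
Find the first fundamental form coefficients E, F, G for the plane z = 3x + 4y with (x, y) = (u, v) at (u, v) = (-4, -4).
E = 10;  F = 12;  G = 17

Partials: r_u = (1, 0, 3), r_v = (0, 1, 4). As functions of (u, v):
  E = r_u · r_u = 10,
  F = r_u · r_v = 12,
  G = r_v · r_v = 17.
Evaluating at (u, v) = (-4, -4): E = 10, F = 12, G = 17.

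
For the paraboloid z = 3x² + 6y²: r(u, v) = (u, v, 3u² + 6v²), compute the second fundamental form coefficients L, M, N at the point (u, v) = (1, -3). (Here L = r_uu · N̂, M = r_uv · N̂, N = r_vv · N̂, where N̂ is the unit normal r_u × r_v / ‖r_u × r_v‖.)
L = 6*sqrt(1333)/1333;  M = 0;  N = 12*sqrt(1333)/1333

Compute the unit normal N̂(u, v) = (-6*u/sqrt(36*u^2 + 144*v^2 + 1), -12*v/sqrt(36*u^2 + 144*v^2 + 1), 1/sqrt(36*u^2 + 144*v^2 + 1)), and the second partials r_uu, r_uv, r_vv. Take dot products:
  L(u, v) = r_uu · N̂ = 6/sqrt(36*u^2 + 144*v^2 + 1),
  M(u, v) = r_uv · N̂ = 0,
  N(u, v) = r_vv · N̂ = 12/sqrt(36*u^2 + 144*v^2 + 1).
Evaluating at (u, v) = (1, -3):
  L = 6*sqrt(1333)/1333, M = 0, N = 12*sqrt(1333)/1333.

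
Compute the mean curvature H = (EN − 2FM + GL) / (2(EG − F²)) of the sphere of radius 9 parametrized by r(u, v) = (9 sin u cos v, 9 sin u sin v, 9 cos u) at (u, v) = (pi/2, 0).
H = -1/9

With E = 81, F = 0, G = 81*sin(u)^2, L = -9*sin(u)/Abs(sin(u)), M = 0, N = -9*sin(u)^3/Abs(sin(u)), assemble
  H = (EN − 2FM + GL) / (2(EG − F²)) = -sin(u)/(9*Abs(sin(u))).
At (u, v) = (pi/2, 0): H = -1/9.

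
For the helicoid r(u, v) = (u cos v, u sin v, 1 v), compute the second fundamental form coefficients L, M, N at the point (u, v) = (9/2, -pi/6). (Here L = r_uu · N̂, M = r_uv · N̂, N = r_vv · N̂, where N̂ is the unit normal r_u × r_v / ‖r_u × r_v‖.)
L = 0;  M = -2*sqrt(85)/85;  N = 0

Compute the unit normal N̂(u, v) = (sin(v)/sqrt(u^2 + 1), -cos(v)/sqrt(u^2 + 1), u/sqrt(u^2 + 1)), and the second partials r_uu, r_uv, r_vv. Take dot products:
  L(u, v) = r_uu · N̂ = 0,
  M(u, v) = r_uv · N̂ = -1/sqrt(u^2 + 1),
  N(u, v) = r_vv · N̂ = 0.
Evaluating at (u, v) = (9/2, -pi/6):
  L = 0, M = -2*sqrt(85)/85, N = 0.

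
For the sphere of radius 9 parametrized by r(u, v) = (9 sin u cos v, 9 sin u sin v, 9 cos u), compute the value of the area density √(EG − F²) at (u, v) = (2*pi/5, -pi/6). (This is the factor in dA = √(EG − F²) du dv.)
√(EG − F²)|_{(2*pi/5, -pi/6)} = 81*sqrt(2*sqrt(5) + 10)/4

E = 81, F = 0, G = 81*sin(u)^2, so EG − F² = 6561*sin(u)^2. Taking the positive square root: √(EG − F²) = 81*Abs(sin(u)). At (u, v) = (2*pi/5, -pi/6): 81*sqrt(2*sqrt(5) + 10)/4.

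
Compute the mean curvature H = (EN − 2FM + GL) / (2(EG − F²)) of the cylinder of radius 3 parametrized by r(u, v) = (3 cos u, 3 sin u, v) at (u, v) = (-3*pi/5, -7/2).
H = -1/6

With E = 9, F = 0, G = 1, L = -3, M = 0, N = 0, assemble
  H = (EN − 2FM + GL) / (2(EG − F²)) = -1/6.
At (u, v) = (-3*pi/5, -7/2): H = -1/6.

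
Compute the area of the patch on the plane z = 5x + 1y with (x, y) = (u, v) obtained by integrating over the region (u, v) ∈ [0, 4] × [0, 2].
Area = 24*sqrt(3)

Area = ∫∫ √(EG − F²) du dv with √(EG − F²) = 3*sqrt(3). Integrating over [0, 4] × [0, 2] gives 24*sqrt(3).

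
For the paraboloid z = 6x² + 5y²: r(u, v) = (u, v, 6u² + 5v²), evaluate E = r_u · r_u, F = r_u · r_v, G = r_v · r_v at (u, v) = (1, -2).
E = 145;  F = -240;  G = 401

Partials: r_u = (1, 0, 12*u), r_v = (0, 1, 10*v). As functions of (u, v):
  E = r_u · r_u = 144*u^2 + 1,
  F = r_u · r_v = 120*u*v,
  G = r_v · r_v = 100*v^2 + 1.
Evaluating at (u, v) = (1, -2): E = 145, F = -240, G = 401.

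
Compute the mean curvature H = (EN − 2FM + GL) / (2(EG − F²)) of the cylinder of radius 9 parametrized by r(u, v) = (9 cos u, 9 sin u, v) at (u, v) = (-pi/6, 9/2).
H = -1/18

With E = 81, F = 0, G = 1, L = -9, M = 0, N = 0, assemble
  H = (EN − 2FM + GL) / (2(EG − F²)) = -1/18.
At (u, v) = (-pi/6, 9/2): H = -1/18.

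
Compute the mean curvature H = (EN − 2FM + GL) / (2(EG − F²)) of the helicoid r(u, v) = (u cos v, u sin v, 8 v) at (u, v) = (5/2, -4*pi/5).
H = 0

With E = 1, F = 0, G = u^2 + 64, L = 0, M = -8/sqrt(u^2 + 64), N = 0, assemble
  H = (EN − 2FM + GL) / (2(EG − F²)) = 0.
At (u, v) = (5/2, -4*pi/5): H = 0.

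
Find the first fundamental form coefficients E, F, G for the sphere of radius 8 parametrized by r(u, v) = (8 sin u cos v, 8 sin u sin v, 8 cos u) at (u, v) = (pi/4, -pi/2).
E = 64;  F = 0;  G = 32

Partials: r_u = (8*cos(u)*cos(v), 8*sin(v)*cos(u), -8*sin(u)), r_v = (-8*sin(u)*sin(v), 8*sin(u)*cos(v), 0). As functions of (u, v):
  E = r_u · r_u = 64,
  F = r_u · r_v = 0,
  G = r_v · r_v = 64*sin(u)^2.
Evaluating at (u, v) = (pi/4, -pi/2): E = 64, F = 0, G = 32.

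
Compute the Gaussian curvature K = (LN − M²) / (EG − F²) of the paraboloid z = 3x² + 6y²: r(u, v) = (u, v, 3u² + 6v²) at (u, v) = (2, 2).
K = 72/519841

Coefficients of the first fundamental form: E = 36*u^2 + 1, F = 72*u*v, G = 144*v^2 + 1.
Coefficients of the second fundamental form: L = 6/sqrt(36*u^2 + 144*v^2 + 1), M = 0, N = 12/sqrt(36*u^2 + 144*v^2 + 1).
Assemble K = (LN − M²)/(EG − F²) = 72/(1296*u^4 + 10368*u^2*v^2 + 72*u^2 + 20736*v^4 + 288*v^2 + 1). At (u, v) = (2, 2): K = 72/519841.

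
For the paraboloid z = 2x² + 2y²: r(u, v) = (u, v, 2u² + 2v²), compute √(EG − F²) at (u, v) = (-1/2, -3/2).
√(EG − F²)|_{(-1/2, -3/2)} = sqrt(41)

E = 16*u^2 + 1, F = 16*u*v, G = 16*v^2 + 1; EG − F² = 16*u^2 + 16*v^2 + 1; √(EG − F²) = sqrt(16*u^2 + 16*v^2 + 1). At the given point: sqrt(41).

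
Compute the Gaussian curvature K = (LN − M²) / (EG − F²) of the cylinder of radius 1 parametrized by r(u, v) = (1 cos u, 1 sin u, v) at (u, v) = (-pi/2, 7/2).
K = 0

Coefficients of the first fundamental form: E = 1, F = 0, G = 1.
Coefficients of the second fundamental form: L = -1, M = 0, N = 0.
Assemble K = (LN − M²)/(EG − F²) = 0. At (u, v) = (-pi/2, 7/2): K = 0.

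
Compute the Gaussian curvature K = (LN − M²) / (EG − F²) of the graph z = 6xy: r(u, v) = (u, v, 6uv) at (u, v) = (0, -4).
K = -36/332929

Coefficients of the first fundamental form: E = 36*v^2 + 1, F = 36*u*v, G = 36*u^2 + 1.
Coefficients of the second fundamental form: L = 0, M = 6/sqrt(36*u^2 + 36*v^2 + 1), N = 0.
Assemble K = (LN − M²)/(EG − F²) = -36/(1296*u^4 + 2592*u^2*v^2 + 72*u^2 + 1296*v^4 + 72*v^2 + 1). At (u, v) = (0, -4): K = -36/332929.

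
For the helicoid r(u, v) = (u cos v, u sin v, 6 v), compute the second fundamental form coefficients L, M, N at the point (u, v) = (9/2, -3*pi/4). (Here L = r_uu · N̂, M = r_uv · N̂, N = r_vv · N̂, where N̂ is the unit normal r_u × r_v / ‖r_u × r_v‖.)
L = 0;  M = -4/5;  N = 0

Compute the unit normal N̂(u, v) = (6*sin(v)/sqrt(u^2 + 36), -6*cos(v)/sqrt(u^2 + 36), u/sqrt(u^2 + 36)), and the second partials r_uu, r_uv, r_vv. Take dot products:
  L(u, v) = r_uu · N̂ = 0,
  M(u, v) = r_uv · N̂ = -6/sqrt(u^2 + 36),
  N(u, v) = r_vv · N̂ = 0.
Evaluating at (u, v) = (9/2, -3*pi/4):
  L = 0, M = -4/5, N = 0.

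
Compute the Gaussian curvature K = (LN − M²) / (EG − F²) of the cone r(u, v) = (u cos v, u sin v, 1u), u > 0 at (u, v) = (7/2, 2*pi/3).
K = 0

Coefficients of the first fundamental form: E = 2, F = 0, G = u^2.
Coefficients of the second fundamental form: L = 0, M = 0, N = sqrt(2)*u^2/(2*Abs(u)).
Assemble K = (LN − M²)/(EG − F²) = 0. At (u, v) = (7/2, 2*pi/3): K = 0.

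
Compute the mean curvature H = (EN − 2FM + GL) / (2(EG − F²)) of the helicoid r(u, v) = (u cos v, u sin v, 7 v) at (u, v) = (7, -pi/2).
H = 0

With E = 1, F = 0, G = u^2 + 49, L = 0, M = -7/sqrt(u^2 + 49), N = 0, assemble
  H = (EN − 2FM + GL) / (2(EG − F²)) = 0.
At (u, v) = (7, -pi/2): H = 0.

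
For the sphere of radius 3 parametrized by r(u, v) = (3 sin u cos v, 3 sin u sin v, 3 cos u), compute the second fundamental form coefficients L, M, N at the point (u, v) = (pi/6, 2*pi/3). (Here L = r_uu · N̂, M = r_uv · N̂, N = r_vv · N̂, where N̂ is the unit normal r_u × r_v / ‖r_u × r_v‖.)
L = -3;  M = 0;  N = -3/4

Compute the unit normal N̂(u, v) = (sin(u)^2*cos(v)/Abs(sin(u)), sin(u)^2*sin(v)/Abs(sin(u)), sin(2*u)/(2*Abs(sin(u)))), and the second partials r_uu, r_uv, r_vv. Take dot products:
  L(u, v) = r_uu · N̂ = -3*sin(u)/Abs(sin(u)),
  M(u, v) = r_uv · N̂ = 0,
  N(u, v) = r_vv · N̂ = -3*sin(u)^3/Abs(sin(u)).
Evaluating at (u, v) = (pi/6, 2*pi/3):
  L = -3, M = 0, N = -3/4.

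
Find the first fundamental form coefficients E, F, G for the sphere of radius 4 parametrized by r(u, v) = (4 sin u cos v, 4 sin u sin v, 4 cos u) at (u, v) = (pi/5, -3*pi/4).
E = 16;  F = 0;  G = 10 - 2*sqrt(5)

Partials: r_u = (4*cos(u)*cos(v), 4*sin(v)*cos(u), -4*sin(u)), r_v = (-4*sin(u)*sin(v), 4*sin(u)*cos(v), 0). As functions of (u, v):
  E = r_u · r_u = 16,
  F = r_u · r_v = 0,
  G = r_v · r_v = 16*sin(u)^2.
Evaluating at (u, v) = (pi/5, -3*pi/4): E = 16, F = 0, G = 10 - 2*sqrt(5).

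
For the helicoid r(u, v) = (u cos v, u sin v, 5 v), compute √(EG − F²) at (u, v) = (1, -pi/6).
√(EG − F²)|_{(1, -pi/6)} = sqrt(26)

E = 1, F = 0, G = u^2 + 25; EG − F² = u^2 + 25; √(EG − F²) = sqrt(u^2 + 25). At the given point: sqrt(26).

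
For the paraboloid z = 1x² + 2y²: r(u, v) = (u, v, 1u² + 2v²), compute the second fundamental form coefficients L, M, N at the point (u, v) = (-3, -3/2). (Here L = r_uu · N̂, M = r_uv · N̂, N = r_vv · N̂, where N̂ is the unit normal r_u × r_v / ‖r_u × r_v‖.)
L = 2*sqrt(73)/73;  M = 0;  N = 4*sqrt(73)/73

Compute the unit normal N̂(u, v) = (-2*u/sqrt(4*u^2 + 16*v^2 + 1), -4*v/sqrt(4*u^2 + 16*v^2 + 1), 1/sqrt(4*u^2 + 16*v^2 + 1)), and the second partials r_uu, r_uv, r_vv. Take dot products:
  L(u, v) = r_uu · N̂ = 2/sqrt(4*u^2 + 16*v^2 + 1),
  M(u, v) = r_uv · N̂ = 0,
  N(u, v) = r_vv · N̂ = 4/sqrt(4*u^2 + 16*v^2 + 1).
Evaluating at (u, v) = (-3, -3/2):
  L = 2*sqrt(73)/73, M = 0, N = 4*sqrt(73)/73.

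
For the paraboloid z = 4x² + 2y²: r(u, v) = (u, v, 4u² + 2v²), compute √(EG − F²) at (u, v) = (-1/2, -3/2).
√(EG − F²)|_{(-1/2, -3/2)} = sqrt(53)

E = 64*u^2 + 1, F = 32*u*v, G = 16*v^2 + 1; EG − F² = 64*u^2 + 16*v^2 + 1; √(EG − F²) = sqrt(64*u^2 + 16*v^2 + 1). At the given point: sqrt(53).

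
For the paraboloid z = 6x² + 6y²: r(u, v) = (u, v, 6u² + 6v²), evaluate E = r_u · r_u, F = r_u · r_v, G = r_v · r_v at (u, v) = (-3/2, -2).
E = 325;  F = 432;  G = 577

Partials: r_u = (1, 0, 12*u), r_v = (0, 1, 12*v). As functions of (u, v):
  E = r_u · r_u = 144*u^2 + 1,
  F = r_u · r_v = 144*u*v,
  G = r_v · r_v = 144*v^2 + 1.
Evaluating at (u, v) = (-3/2, -2): E = 325, F = 432, G = 577.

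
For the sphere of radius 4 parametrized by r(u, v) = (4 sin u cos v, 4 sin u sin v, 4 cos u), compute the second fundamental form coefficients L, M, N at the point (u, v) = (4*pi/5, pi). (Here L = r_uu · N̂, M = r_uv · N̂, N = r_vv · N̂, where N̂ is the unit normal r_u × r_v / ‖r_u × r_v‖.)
L = -4;  M = 0;  N = -5/2 + sqrt(5)/2

Compute the unit normal N̂(u, v) = (sin(u)^2*cos(v)/Abs(sin(u)), sin(u)^2*sin(v)/Abs(sin(u)), sin(2*u)/(2*Abs(sin(u)))), and the second partials r_uu, r_uv, r_vv. Take dot products:
  L(u, v) = r_uu · N̂ = -4*sin(u)/Abs(sin(u)),
  M(u, v) = r_uv · N̂ = 0,
  N(u, v) = r_vv · N̂ = -4*sin(u)^3/Abs(sin(u)).
Evaluating at (u, v) = (4*pi/5, pi):
  L = -4, M = 0, N = -5/2 + sqrt(5)/2.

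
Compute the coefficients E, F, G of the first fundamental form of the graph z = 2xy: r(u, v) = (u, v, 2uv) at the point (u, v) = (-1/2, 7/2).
E = 50;  F = -7;  G = 2

Partials: r_u = (1, 0, 2*v), r_v = (0, 1, 2*u). As functions of (u, v):
  E = r_u · r_u = 4*v^2 + 1,
  F = r_u · r_v = 4*u*v,
  G = r_v · r_v = 4*u^2 + 1.
Evaluating at (u, v) = (-1/2, 7/2): E = 50, F = -7, G = 2.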